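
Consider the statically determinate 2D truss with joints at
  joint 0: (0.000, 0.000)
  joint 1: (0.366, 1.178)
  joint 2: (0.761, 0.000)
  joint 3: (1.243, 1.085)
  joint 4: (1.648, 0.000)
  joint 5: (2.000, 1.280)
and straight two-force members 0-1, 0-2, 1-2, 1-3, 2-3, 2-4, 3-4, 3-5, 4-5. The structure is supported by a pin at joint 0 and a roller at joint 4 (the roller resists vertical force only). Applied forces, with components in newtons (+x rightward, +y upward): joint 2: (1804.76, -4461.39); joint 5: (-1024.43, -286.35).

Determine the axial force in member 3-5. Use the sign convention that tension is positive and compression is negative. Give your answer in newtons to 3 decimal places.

-1051.008

N=6 nodes, M=9 members, R=3 reactions → 2N=12, M+R=12
member 0 (0-1): L=1.2335, (cx,cy)=(0.2967,0.9550)
member 1 (0-2): L=0.7610, (cx,cy)=(1.0000,0.0000)
member 2 (1-2): L=1.2425, (cx,cy)=(0.3179,-0.9481)
member 3 (1-3): L=0.8819, (cx,cy)=(0.9944,-0.1055)
member 4 (2-3): L=1.1872, (cx,cy)=(0.4060,0.9139)
member 5 (2-4): L=0.8870, (cx,cy)=(1.0000,0.0000)
member 6 (3-4): L=1.1581, (cx,cy)=(0.3497,-0.9369)
member 7 (3-5): L=0.7817, (cx,cy)=(0.9684,0.2495)
member 8 (4-5): L=1.3275, (cx,cy)=(0.2652,0.9642)
solve A·x = −loads:
  F[0-1] = -3283.6217 N (compression)
  F[0-2] = +1754.5976 N (tension)
  F[1-2] = +3542.2713 N (tension)
  F[1-3] = -2112.1942 N (compression)
  F[2-3] = +1206.8282 N (tension)
  F[2-4] = +586.0367 N (tension)
  F[3-4] = -1694.8193 N (compression)
  F[3-5] = -1051.0077 N (compression)
  F[4-5] = -25.0710 N (compression)
  Rx@0 = -780.3300 N
  Ry@0 = +3135.7574 N
  Ry@4 = +1611.9826 N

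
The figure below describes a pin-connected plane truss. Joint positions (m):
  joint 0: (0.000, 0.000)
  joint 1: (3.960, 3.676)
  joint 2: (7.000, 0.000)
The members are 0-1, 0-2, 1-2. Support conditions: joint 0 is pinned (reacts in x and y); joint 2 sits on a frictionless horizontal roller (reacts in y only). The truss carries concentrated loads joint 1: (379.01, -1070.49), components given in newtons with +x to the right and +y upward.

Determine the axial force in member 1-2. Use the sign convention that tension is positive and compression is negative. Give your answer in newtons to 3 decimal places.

-1044.126

N=3 nodes, M=3 members, R=3 reactions → 2N=6, M+R=6
member 0 (0-1): L=5.4032, (cx,cy)=(0.7329,0.6803)
member 1 (0-2): L=7.0000, (cx,cy)=(1.0000,0.0000)
member 2 (1-2): L=4.7702, (cx,cy)=(0.6373,-0.7706)
solve A·x = −loads:
  F[0-1] = -390.7827 N (compression)
  F[0-2] = +665.4142 N (tension)
  F[1-2] = -1044.1259 N (compression)
  Rx@0 = -379.0100 N
  Ry@0 = +265.8641 N
  Ry@2 = +804.6259 N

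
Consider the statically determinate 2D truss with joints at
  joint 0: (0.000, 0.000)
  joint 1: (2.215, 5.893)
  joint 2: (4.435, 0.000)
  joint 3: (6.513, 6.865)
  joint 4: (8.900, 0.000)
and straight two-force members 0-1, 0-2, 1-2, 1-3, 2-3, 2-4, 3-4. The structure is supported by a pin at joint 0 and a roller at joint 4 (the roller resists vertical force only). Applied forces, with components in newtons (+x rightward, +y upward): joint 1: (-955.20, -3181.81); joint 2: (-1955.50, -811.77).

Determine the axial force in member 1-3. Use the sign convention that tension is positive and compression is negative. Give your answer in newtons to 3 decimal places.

N=5 nodes, M=7 members, R=3 reactions → 2N=10, M+R=10
member 0 (0-1): L=6.2955, (cx,cy)=(0.3518,0.9361)
member 1 (0-2): L=4.4350, (cx,cy)=(1.0000,0.0000)
member 2 (1-2): L=6.2973, (cx,cy)=(0.3525,-0.9358)
member 3 (1-3): L=4.4065, (cx,cy)=(0.9754,0.2206)
member 4 (2-3): L=7.1726, (cx,cy)=(0.2897,0.9571)
member 5 (2-4): L=4.4650, (cx,cy)=(1.0000,0.0000)
member 6 (3-4): L=7.2681, (cx,cy)=(0.3284,-0.9445)
solve A·x = −loads:
  F[0-1] = -3663.9235 N (compression)
  F[0-2] = -1621.5960 N (compression)
  F[1-2] = +169.6993 N (tension)
  F[1-3] = -403.6716 N (compression)
  F[2-3] = +682.2237 N (tension)
  F[2-4] = +196.0793 N (tension)
  F[3-4] = -597.0397 N (compression)
  Rx@0 = +2910.7000 N
  Ry@0 = +3429.6569 N
  Ry@4 = +563.9231 N

-403.672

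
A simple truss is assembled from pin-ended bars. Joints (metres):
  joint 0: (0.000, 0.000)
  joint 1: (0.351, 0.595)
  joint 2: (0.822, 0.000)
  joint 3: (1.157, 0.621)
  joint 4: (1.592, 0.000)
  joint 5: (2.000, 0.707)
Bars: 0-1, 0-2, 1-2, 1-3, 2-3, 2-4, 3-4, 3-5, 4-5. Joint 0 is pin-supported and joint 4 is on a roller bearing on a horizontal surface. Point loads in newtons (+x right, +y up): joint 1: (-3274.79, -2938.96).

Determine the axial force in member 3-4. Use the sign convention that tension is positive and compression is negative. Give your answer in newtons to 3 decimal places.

N=6 nodes, M=9 members, R=3 reactions → 2N=12, M+R=12
member 0 (0-1): L=0.6908, (cx,cy)=(0.5081,0.8613)
member 1 (0-2): L=0.8220, (cx,cy)=(1.0000,0.0000)
member 2 (1-2): L=0.7589, (cx,cy)=(0.6207,-0.7841)
member 3 (1-3): L=0.8064, (cx,cy)=(0.9995,0.0322)
member 4 (2-3): L=0.7056, (cx,cy)=(0.4748,0.8801)
member 5 (2-4): L=0.7700, (cx,cy)=(1.0000,0.0000)
member 6 (3-4): L=0.7582, (cx,cy)=(0.5737,-0.8190)
member 7 (3-5): L=0.8474, (cx,cy)=(0.9948,0.1015)
member 8 (4-5): L=0.8163, (cx,cy)=(0.4998,0.8661)
solve A·x = −loads:
  F[0-1] = -4080.9406 N (compression)
  F[0-2] = -1201.2838 N (compression)
  F[1-2] = +764.4740 N (tension)
  F[1-3] = +727.1764 N (tension)
  F[2-3] = -681.0572 N (compression)
  F[2-4] = -403.4488 N (compression)
  F[3-4] = +703.2059 N (tension)
  F[3-5] = +0.0000 N (tension)
  F[4-5] = +0.0000 N (tension)
  Rx@0 = +3274.7900 N
  Ry@0 = +3514.9180 N
  Ry@4 = -575.9580 N

703.206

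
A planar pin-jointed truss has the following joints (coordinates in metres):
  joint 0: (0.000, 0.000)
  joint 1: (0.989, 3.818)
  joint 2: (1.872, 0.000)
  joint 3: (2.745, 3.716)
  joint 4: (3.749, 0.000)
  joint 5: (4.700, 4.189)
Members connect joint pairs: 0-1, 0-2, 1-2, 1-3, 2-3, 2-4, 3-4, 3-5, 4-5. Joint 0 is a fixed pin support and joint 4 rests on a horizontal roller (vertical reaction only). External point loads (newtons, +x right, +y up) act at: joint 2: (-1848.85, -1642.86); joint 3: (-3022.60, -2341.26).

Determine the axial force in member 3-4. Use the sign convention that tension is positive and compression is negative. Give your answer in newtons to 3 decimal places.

477.944

N=6 nodes, M=9 members, R=3 reactions → 2N=12, M+R=12
member 0 (0-1): L=3.9440, (cx,cy)=(0.2508,0.9680)
member 1 (0-2): L=1.8720, (cx,cy)=(1.0000,0.0000)
member 2 (1-2): L=3.9188, (cx,cy)=(0.2253,-0.9743)
member 3 (1-3): L=1.7590, (cx,cy)=(0.9983,-0.0580)
member 4 (2-3): L=3.8172, (cx,cy)=(0.2287,0.9735)
member 5 (2-4): L=1.8770, (cx,cy)=(1.0000,0.0000)
member 6 (3-4): L=3.8492, (cx,cy)=(0.2608,-0.9654)
member 7 (3-5): L=2.0114, (cx,cy)=(0.9720,0.2352)
member 8 (4-5): L=4.2956, (cx,cy)=(0.2214,0.9752)
solve A·x = −loads:
  F[0-1] = -4592.2453 N (compression)
  F[0-2] = -3719.8996 N (compression)
  F[1-2] = +4694.5821 N (tension)
  F[1-3] = -2213.0831 N (compression)
  F[2-3] = -3010.7918 N (compression)
  F[2-4] = -124.6625 N (compression)
  F[3-4] = +477.9443 N (tension)
  F[3-5] = +0.0000 N (tension)
  F[4-5] = -0.0000 N (compression)
  Rx@0 = +4871.4500 N
  Ry@0 = +4445.5201 N
  Ry@4 = -461.4001 N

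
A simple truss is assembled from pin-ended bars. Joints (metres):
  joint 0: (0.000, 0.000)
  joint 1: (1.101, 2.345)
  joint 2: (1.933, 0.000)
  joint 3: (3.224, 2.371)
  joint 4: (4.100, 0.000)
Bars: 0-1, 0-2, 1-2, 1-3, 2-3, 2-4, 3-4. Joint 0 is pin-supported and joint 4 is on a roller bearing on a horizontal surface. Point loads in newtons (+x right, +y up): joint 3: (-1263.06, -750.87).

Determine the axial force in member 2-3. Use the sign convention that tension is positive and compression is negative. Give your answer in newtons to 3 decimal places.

-1004.150

N=5 nodes, M=7 members, R=3 reactions → 2N=10, M+R=10
member 0 (0-1): L=2.5906, (cx,cy)=(0.4250,0.9052)
member 1 (0-2): L=1.9330, (cx,cy)=(1.0000,0.0000)
member 2 (1-2): L=2.4882, (cx,cy)=(0.3344,-0.9424)
member 3 (1-3): L=2.1232, (cx,cy)=(0.9999,0.0122)
member 4 (2-3): L=2.6997, (cx,cy)=(0.4782,0.8782)
member 5 (2-4): L=2.1670, (cx,cy)=(1.0000,0.0000)
member 6 (3-4): L=2.5277, (cx,cy)=(0.3466,-0.9380)
solve A·x = −loads:
  F[0-1] = -984.1511 N (compression)
  F[0-2] = -844.7982 N (compression)
  F[1-2] = +935.7559 N (tension)
  F[1-3] = -731.2102 N (compression)
  F[2-3] = -1004.1498 N (compression)
  F[2-4] = -51.7169 N (compression)
  F[3-4] = +149.2264 N (tension)
  Rx@0 = +1263.0600 N
  Ry@0 = +890.8481 N
  Ry@4 = -139.9781 N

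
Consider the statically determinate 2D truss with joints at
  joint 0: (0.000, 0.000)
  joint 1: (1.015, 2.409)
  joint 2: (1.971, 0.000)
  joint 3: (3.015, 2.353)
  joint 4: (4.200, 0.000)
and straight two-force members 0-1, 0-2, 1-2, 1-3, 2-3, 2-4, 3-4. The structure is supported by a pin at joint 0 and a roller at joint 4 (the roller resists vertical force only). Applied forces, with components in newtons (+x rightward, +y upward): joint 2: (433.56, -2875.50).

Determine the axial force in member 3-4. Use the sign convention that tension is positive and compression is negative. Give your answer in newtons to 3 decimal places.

N=5 nodes, M=7 members, R=3 reactions → 2N=10, M+R=10
member 0 (0-1): L=2.6141, (cx,cy)=(0.3883,0.9215)
member 1 (0-2): L=1.9710, (cx,cy)=(1.0000,0.0000)
member 2 (1-2): L=2.5918, (cx,cy)=(0.3689,-0.9295)
member 3 (1-3): L=2.0008, (cx,cy)=(0.9996,-0.0280)
member 4 (2-3): L=2.5742, (cx,cy)=(0.4056,0.9141)
member 5 (2-4): L=2.2290, (cx,cy)=(1.0000,0.0000)
member 6 (3-4): L=2.6345, (cx,cy)=(0.4498,-0.8931)
solve A·x = −loads:
  F[0-1] = -1655.9955 N (compression)
  F[0-2] = +1076.5488 N (tension)
  F[1-2] = +1679.8804 N (tension)
  F[1-3] = -1263.1266 N (compression)
  F[2-3] = +1437.6150 N (tension)
  F[2-4] = +679.5902 N (tension)
  F[3-4] = -1510.8961 N (compression)
  Rx@0 = -433.5600 N
  Ry@0 = +1526.0689 N
  Ry@4 = +1349.4311 N

-1510.896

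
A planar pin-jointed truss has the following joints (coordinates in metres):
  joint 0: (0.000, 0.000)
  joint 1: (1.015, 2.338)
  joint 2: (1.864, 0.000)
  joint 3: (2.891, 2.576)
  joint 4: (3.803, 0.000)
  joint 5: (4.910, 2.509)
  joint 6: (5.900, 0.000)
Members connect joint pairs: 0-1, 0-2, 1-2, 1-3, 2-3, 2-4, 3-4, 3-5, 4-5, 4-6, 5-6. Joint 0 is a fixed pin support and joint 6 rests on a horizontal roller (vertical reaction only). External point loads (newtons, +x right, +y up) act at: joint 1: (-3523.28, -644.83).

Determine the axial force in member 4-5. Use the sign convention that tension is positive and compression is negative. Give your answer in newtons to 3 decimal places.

-1366.380

N=7 nodes, M=11 members, R=3 reactions → 2N=14, M+R=14
member 0 (0-1): L=2.5488, (cx,cy)=(0.3982,0.9173)
member 1 (0-2): L=1.8640, (cx,cy)=(1.0000,0.0000)
member 2 (1-2): L=2.4874, (cx,cy)=(0.3413,-0.9399)
member 3 (1-3): L=1.8910, (cx,cy)=(0.9920,0.1259)
member 4 (2-3): L=2.7732, (cx,cy)=(0.3703,0.9289)
member 5 (2-4): L=1.9390, (cx,cy)=(1.0000,0.0000)
member 6 (3-4): L=2.7327, (cx,cy)=(0.3337,-0.9427)
member 7 (3-5): L=2.0201, (cx,cy)=(0.9994,-0.0332)
member 8 (4-5): L=2.7424, (cx,cy)=(0.4037,0.9149)
member 9 (4-6): L=2.0970, (cx,cy)=(1.0000,0.0000)
member 10 (5-6): L=2.6973, (cx,cy)=(0.3670,-0.9302)
solve A·x = −loads:
  F[0-1] = -2104.1061 N (compression)
  F[0-2] = -2685.3746 N (compression)
  F[1-2] = +1653.6249 N (tension)
  F[1-3] = +2137.9539 N (tension)
  F[2-3] = -1673.2908 N (compression)
  F[2-4] = -1501.2781 N (compression)
  F[3-4] = +1326.1429 N (tension)
  F[3-5] = +1059.2756 N (tension)
  F[4-5] = -1366.3801 N (compression)
  F[4-6] = -507.1301 N (compression)
  F[5-6] = +1381.6755 N (tension)
  Rx@0 = +3523.2800 N
  Ry@0 = +1930.0717 N
  Ry@6 = -1285.2417 N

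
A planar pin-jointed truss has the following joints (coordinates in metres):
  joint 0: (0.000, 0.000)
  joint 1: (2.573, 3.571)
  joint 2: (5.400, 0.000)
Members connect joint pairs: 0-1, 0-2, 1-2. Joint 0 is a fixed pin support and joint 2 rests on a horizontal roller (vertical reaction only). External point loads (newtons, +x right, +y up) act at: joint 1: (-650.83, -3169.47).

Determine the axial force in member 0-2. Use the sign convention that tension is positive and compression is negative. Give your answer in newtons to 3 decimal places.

N=3 nodes, M=3 members, R=3 reactions → 2N=6, M+R=6
member 0 (0-1): L=4.4014, (cx,cy)=(0.5846,0.8113)
member 1 (0-2): L=5.4000, (cx,cy)=(1.0000,0.0000)
member 2 (1-2): L=4.5546, (cx,cy)=(0.6207,-0.7841)
solve A·x = −loads:
  F[0-1] = -2575.6020 N (compression)
  F[0-2] = +854.8309 N (tension)
  F[1-2] = -1377.2105 N (compression)
  Rx@0 = +650.8300 N
  Ry@0 = +2089.6677 N
  Ry@2 = +1079.8023 N

854.831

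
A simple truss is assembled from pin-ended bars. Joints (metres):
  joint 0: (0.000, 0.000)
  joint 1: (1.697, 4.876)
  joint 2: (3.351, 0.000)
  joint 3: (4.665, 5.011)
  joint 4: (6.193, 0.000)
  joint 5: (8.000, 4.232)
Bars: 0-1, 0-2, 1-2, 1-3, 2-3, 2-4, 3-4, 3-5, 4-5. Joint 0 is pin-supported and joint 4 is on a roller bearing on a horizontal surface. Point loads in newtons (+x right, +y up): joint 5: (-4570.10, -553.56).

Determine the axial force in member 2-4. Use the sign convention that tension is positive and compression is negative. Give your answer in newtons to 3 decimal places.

-1813.114

N=6 nodes, M=9 members, R=3 reactions → 2N=12, M+R=12
member 0 (0-1): L=5.1629, (cx,cy)=(0.3287,0.9444)
member 1 (0-2): L=3.3510, (cx,cy)=(1.0000,0.0000)
member 2 (1-2): L=5.1489, (cx,cy)=(0.3212,-0.9470)
member 3 (1-3): L=2.9711, (cx,cy)=(0.9990,0.0454)
member 4 (2-3): L=5.1804, (cx,cy)=(0.2536,0.9673)
member 5 (2-4): L=2.8420, (cx,cy)=(1.0000,0.0000)
member 6 (3-4): L=5.2388, (cx,cy)=(0.2917,-0.9565)
member 7 (3-5): L=3.4248, (cx,cy)=(0.9738,-0.2275)
member 8 (4-5): L=4.6016, (cx,cy)=(0.3927,0.9197)
solve A·x = −loads:
  F[0-1] = -3135.6993 N (compression)
  F[0-2] = -3539.4163 N (compression)
  F[1-2] = +3030.9429 N (tension)
  F[1-3] = -2006.3983 N (compression)
  F[2-3] = -2967.3443 N (compression)
  F[2-4] = -1813.1144 N (compression)
  F[3-4] = +4058.4168 N (tension)
  F[3-5] = -4046.7830 N (compression)
  F[4-5] = -1602.7909 N (compression)
  Rx@0 = +4570.1000 N
  Ry@0 = +2961.4694 N
  Ry@4 = -2407.9094 N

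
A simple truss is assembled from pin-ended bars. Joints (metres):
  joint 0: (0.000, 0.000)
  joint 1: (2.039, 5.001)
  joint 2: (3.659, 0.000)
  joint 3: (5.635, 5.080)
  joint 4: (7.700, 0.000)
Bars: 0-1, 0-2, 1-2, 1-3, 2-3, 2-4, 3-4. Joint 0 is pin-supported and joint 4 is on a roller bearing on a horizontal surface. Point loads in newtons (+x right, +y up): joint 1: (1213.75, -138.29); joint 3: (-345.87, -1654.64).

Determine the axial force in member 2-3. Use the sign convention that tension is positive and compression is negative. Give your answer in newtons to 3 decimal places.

191.273

N=5 nodes, M=7 members, R=3 reactions → 2N=10, M+R=10
member 0 (0-1): L=5.4007, (cx,cy)=(0.3775,0.9260)
member 1 (0-2): L=3.6590, (cx,cy)=(1.0000,0.0000)
member 2 (1-2): L=5.2568, (cx,cy)=(0.3082,-0.9513)
member 3 (1-3): L=3.5969, (cx,cy)=(0.9998,0.0220)
member 4 (2-3): L=5.4508, (cx,cy)=(0.3625,0.9320)
member 5 (2-4): L=4.0410, (cx,cy)=(1.0000,0.0000)
member 6 (3-4): L=5.4837, (cx,cy)=(0.3766,-0.9264)
solve A·x = −loads:
  F[0-1] = +15.8837 N (tension)
  F[0-2] = +861.8832 N (tension)
  F[1-2] = -187.3821 N (compression)
  F[1-3] = -1150.2852 N (compression)
  F[2-3] = +191.2735 N (tension)
  F[2-4] = +734.7978 N (tension)
  F[3-4] = -1951.2774 N (compression)
  Rx@0 = -867.8800 N
  Ry@0 = -14.7082 N
  Ry@4 = +1807.6382 N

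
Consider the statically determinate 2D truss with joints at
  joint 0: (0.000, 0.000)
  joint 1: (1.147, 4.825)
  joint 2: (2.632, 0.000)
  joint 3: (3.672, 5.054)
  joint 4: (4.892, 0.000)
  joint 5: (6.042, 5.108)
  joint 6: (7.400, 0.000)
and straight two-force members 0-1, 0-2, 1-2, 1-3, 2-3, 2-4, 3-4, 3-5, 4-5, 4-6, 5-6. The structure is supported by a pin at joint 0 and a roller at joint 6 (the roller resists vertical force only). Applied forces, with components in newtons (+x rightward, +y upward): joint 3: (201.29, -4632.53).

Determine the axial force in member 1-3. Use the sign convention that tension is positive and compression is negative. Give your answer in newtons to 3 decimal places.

N=7 nodes, M=11 members, R=3 reactions → 2N=14, M+R=14
member 0 (0-1): L=4.9595, (cx,cy)=(0.2313,0.9729)
member 1 (0-2): L=2.6320, (cx,cy)=(1.0000,0.0000)
member 2 (1-2): L=5.0484, (cx,cy)=(0.2942,-0.9558)
member 3 (1-3): L=2.5354, (cx,cy)=(0.9959,0.0903)
member 4 (2-3): L=5.1599, (cx,cy)=(0.2016,0.9795)
member 5 (2-4): L=2.2600, (cx,cy)=(1.0000,0.0000)
member 6 (3-4): L=5.1992, (cx,cy)=(0.2347,-0.9721)
member 7 (3-5): L=2.3706, (cx,cy)=(0.9997,0.0228)
member 8 (4-5): L=5.2359, (cx,cy)=(0.2196,0.9756)
member 9 (4-6): L=2.5080, (cx,cy)=(1.0000,0.0000)
member 10 (5-6): L=5.2854, (cx,cy)=(0.2569,-0.9664)
solve A·x = −loads:
  F[0-1] = -2257.5230 N (compression)
  F[0-2] = +723.3991 N (tension)
  F[1-2] = +2187.3866 N (tension)
  F[1-3] = -1170.3244 N (compression)
  F[2-3] = -2134.4153 N (compression)
  F[2-4] = +1797.0318 N (tension)
  F[3-4] = -2534.3687 N (compression)
  F[3-5] = -1202.6465 N (compression)
  F[4-5] = +2525.2714 N (tension)
  F[4-6] = +647.6852 N (tension)
  F[5-6] = -2520.8383 N (compression)
  Rx@0 = -201.2900 N
  Ry@0 = +2196.3179 N
  Ry@6 = +2436.2121 N

-1170.324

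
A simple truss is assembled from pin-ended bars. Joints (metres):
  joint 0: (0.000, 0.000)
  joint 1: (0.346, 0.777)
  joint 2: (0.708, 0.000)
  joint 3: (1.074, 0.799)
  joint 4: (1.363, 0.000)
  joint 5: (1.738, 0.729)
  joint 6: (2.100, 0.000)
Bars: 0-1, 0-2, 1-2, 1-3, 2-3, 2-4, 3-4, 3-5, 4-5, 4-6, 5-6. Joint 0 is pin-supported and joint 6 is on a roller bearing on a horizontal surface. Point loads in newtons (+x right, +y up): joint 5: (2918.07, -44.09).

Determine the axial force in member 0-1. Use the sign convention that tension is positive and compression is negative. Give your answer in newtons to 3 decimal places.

N=7 nodes, M=11 members, R=3 reactions → 2N=14, M+R=14
member 0 (0-1): L=0.8506, (cx,cy)=(0.4068,0.9135)
member 1 (0-2): L=0.7080, (cx,cy)=(1.0000,0.0000)
member 2 (1-2): L=0.8572, (cx,cy)=(0.4223,-0.9065)
member 3 (1-3): L=0.7283, (cx,cy)=(0.9995,0.0302)
member 4 (2-3): L=0.8788, (cx,cy)=(0.4165,0.9092)
member 5 (2-4): L=0.6550, (cx,cy)=(1.0000,0.0000)
member 6 (3-4): L=0.8497, (cx,cy)=(0.3401,-0.9404)
member 7 (3-5): L=0.6677, (cx,cy)=(0.9945,-0.1048)
member 8 (4-5): L=0.8198, (cx,cy)=(0.4574,0.8892)
member 9 (4-6): L=0.7370, (cx,cy)=(1.0000,0.0000)
member 10 (5-6): L=0.8139, (cx,cy)=(0.4448,-0.8957)
solve A·x = −loads:
  F[0-1] = +1100.5631 N (tension)
  F[0-2] = +2470.3688 N (tension)
  F[1-2] = -1079.0286 N (compression)
  F[1-3] = +903.7988 N (tension)
  F[2-3] = +1075.8201 N (tension)
  F[2-4] = +1566.6488 N (tension)
  F[3-4] = -1269.0243 N (compression)
  F[3-5] = +1792.9430 N (tension)
  F[4-5] = +1341.9923 N (tension)
  F[4-6] = +521.1394 N (tension)
  F[5-6] = -1171.7457 N (compression)
  Rx@0 = -2918.0700 N
  Ry@0 = -1005.3869 N
  Ry@6 = +1049.4769 N

1100.563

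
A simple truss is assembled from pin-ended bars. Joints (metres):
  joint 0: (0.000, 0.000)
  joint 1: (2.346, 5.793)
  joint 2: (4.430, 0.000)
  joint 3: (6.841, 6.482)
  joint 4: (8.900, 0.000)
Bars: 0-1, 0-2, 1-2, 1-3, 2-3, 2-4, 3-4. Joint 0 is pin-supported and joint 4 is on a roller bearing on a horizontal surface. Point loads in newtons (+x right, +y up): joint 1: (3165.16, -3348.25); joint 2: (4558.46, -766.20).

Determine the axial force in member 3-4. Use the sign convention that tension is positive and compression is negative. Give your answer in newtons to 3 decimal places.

-3487.837

N=5 nodes, M=7 members, R=3 reactions → 2N=10, M+R=10
member 0 (0-1): L=6.2500, (cx,cy)=(0.3754,0.9269)
member 1 (0-2): L=4.4300, (cx,cy)=(1.0000,0.0000)
member 2 (1-2): L=6.1565, (cx,cy)=(0.3385,-0.9410)
member 3 (1-3): L=4.5475, (cx,cy)=(0.9885,0.1515)
member 4 (2-3): L=6.9159, (cx,cy)=(0.3486,0.9373)
member 5 (2-4): L=4.4700, (cx,cy)=(1.0000,0.0000)
member 6 (3-4): L=6.8012, (cx,cy)=(0.3027,-0.9531)
solve A·x = −loads:
  F[0-1] = -852.6343 N (compression)
  F[0-2] = +8043.6646 N (tension)
  F[1-2] = -3114.4439 N (compression)
  F[1-3] = -2459.3366 N (compression)
  F[2-3] = +3944.2215 N (tension)
  F[2-4] = +1055.9160 N (tension)
  F[3-4] = -3487.8367 N (compression)
  Rx@0 = -7723.6200 N
  Ry@0 = +790.2891 N
  Ry@4 = +3324.1609 N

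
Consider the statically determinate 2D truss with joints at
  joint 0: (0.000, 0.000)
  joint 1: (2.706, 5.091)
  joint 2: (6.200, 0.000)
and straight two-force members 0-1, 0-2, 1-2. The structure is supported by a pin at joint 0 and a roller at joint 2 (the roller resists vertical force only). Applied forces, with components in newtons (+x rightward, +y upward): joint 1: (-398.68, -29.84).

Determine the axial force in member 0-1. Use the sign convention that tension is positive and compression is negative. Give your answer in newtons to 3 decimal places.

N=3 nodes, M=3 members, R=3 reactions → 2N=6, M+R=6
member 0 (0-1): L=5.7655, (cx,cy)=(0.4693,0.8830)
member 1 (0-2): L=6.2000, (cx,cy)=(1.0000,0.0000)
member 2 (1-2): L=6.1747, (cx,cy)=(0.5659,-0.8245)
solve A·x = −loads:
  F[0-1] = -389.7829 N (compression)
  F[0-2] = -215.7372 N (compression)
  F[1-2] = +381.2541 N (tension)
  Rx@0 = +398.6800 N
  Ry@0 = +344.1840 N
  Ry@2 = -314.3440 N

-389.783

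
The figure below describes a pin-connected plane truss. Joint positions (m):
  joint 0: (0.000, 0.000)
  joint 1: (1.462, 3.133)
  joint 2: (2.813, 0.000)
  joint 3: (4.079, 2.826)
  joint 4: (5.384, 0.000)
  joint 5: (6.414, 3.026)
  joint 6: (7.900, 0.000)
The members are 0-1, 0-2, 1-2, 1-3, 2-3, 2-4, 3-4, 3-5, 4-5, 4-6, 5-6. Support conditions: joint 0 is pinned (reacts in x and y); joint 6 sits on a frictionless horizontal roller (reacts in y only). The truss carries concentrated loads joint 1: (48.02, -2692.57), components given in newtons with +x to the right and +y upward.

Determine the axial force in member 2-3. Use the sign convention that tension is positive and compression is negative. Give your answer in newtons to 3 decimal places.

453.151

N=7 nodes, M=11 members, R=3 reactions → 2N=14, M+R=14
member 0 (0-1): L=3.4573, (cx,cy)=(0.4229,0.9062)
member 1 (0-2): L=2.8130, (cx,cy)=(1.0000,0.0000)
member 2 (1-2): L=3.4119, (cx,cy)=(0.3960,-0.9183)
member 3 (1-3): L=2.6349, (cx,cy)=(0.9932,-0.1165)
member 4 (2-3): L=3.0966, (cx,cy)=(0.4088,0.9126)
member 5 (2-4): L=2.5710, (cx,cy)=(1.0000,0.0000)
member 6 (3-4): L=3.1128, (cx,cy)=(0.4192,-0.9079)
member 7 (3-5): L=2.3435, (cx,cy)=(0.9964,0.0853)
member 8 (4-5): L=3.1965, (cx,cy)=(0.3222,0.9467)
member 9 (4-6): L=2.5160, (cx,cy)=(1.0000,0.0000)
member 10 (5-6): L=3.3712, (cx,cy)=(0.4408,-0.8976)
solve A·x = −loads:
  F[0-1] = -2400.4116 N (compression)
  F[0-2] = +1063.0812 N (tension)
  F[1-2] = -450.3605 N (compression)
  F[1-3] = -890.8189 N (compression)
  F[2-3] = +453.1509 N (tension)
  F[2-4] = +699.4887 N (tension)
  F[3-4] = -611.6369 N (compression)
  F[3-5] = -444.6875 N (compression)
  F[4-5] = +586.5764 N (tension)
  F[4-6] = +254.0538 N (tension)
  F[5-6] = -576.3538 N (compression)
  Rx@0 = -48.0200 N
  Ry@0 = +2175.2303 N
  Ry@6 = +517.3397 N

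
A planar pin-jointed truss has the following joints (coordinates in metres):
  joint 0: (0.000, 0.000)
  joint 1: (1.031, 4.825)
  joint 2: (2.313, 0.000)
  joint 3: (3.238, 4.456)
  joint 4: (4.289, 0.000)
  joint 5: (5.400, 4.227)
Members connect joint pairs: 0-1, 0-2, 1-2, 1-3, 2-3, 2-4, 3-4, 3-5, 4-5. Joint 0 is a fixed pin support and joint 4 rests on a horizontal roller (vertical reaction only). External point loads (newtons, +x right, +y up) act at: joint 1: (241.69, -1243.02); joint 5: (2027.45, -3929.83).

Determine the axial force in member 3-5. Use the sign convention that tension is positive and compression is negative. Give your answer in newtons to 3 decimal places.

2994.108

N=6 nodes, M=9 members, R=3 reactions → 2N=12, M+R=12
member 0 (0-1): L=4.9339, (cx,cy)=(0.2090,0.9779)
member 1 (0-2): L=2.3130, (cx,cy)=(1.0000,0.0000)
member 2 (1-2): L=4.9924, (cx,cy)=(0.2568,-0.9665)
member 3 (1-3): L=2.2376, (cx,cy)=(0.9863,-0.1649)
member 4 (2-3): L=4.5510, (cx,cy)=(0.2033,0.9791)
member 5 (2-4): L=1.9760, (cx,cy)=(1.0000,0.0000)
member 6 (3-4): L=4.5783, (cx,cy)=(0.2296,-0.9733)
member 7 (3-5): L=2.1741, (cx,cy)=(0.9944,-0.1053)
member 8 (4-5): L=4.3706, (cx,cy)=(0.2542,0.9672)
solve A·x = −loads:
  F[0-1] = +2396.6885 N (tension)
  F[0-2] = +1768.3243 N (tension)
  F[1-2] = -3930.6907 N (compression)
  F[1-3] = +1286.0948 N (tension)
  F[2-3] = +3879.8707 N (tension)
  F[2-4] = -29.6296 N (compression)
  F[3-4] = -4009.2434 N (compression)
  F[3-5] = +2994.1084 N (tension)
  F[4-5] = -3737.2187 N (compression)
  Rx@0 = -2269.1400 N
  Ry@0 = -2343.7788 N
  Ry@4 = +7516.6288 N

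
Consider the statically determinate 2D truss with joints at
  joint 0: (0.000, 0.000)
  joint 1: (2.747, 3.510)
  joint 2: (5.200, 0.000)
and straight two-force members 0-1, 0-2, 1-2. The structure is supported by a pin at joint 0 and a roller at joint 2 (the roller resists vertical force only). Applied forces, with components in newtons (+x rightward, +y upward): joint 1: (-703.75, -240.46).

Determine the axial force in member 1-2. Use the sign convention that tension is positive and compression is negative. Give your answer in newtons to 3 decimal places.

424.565

N=3 nodes, M=3 members, R=3 reactions → 2N=6, M+R=6
member 0 (0-1): L=4.4571, (cx,cy)=(0.6163,0.7875)
member 1 (0-2): L=5.2000, (cx,cy)=(1.0000,0.0000)
member 2 (1-2): L=4.2822, (cx,cy)=(0.5728,-0.8197)
solve A·x = −loads:
  F[0-1] = -747.2552 N (compression)
  F[0-2] = -243.2060 N (compression)
  F[1-2] = +424.5653 N (tension)
  Rx@0 = +703.7500 N
  Ry@0 = +588.4636 N
  Ry@2 = -348.0036 N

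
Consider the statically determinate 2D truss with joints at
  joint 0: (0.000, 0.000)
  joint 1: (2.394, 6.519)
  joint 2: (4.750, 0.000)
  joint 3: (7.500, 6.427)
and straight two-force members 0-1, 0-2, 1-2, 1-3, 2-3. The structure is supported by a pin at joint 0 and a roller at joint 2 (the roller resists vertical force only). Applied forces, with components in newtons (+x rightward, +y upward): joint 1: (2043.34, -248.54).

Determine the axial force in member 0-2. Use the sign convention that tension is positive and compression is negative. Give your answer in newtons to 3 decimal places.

N=4 nodes, M=5 members, R=3 reactions → 2N=8, M+R=8
member 0 (0-1): L=6.9447, (cx,cy)=(0.3447,0.9387)
member 1 (0-2): L=4.7500, (cx,cy)=(1.0000,0.0000)
member 2 (1-2): L=6.9317, (cx,cy)=(0.3399,-0.9405)
member 3 (1-3): L=5.1068, (cx,cy)=(0.9998,-0.0180)
member 4 (2-3): L=6.9906, (cx,cy)=(0.3934,0.9194)
solve A·x = −loads:
  F[0-1] = +2856.1155 N (tension)
  F[0-2] = +1058.7677 N (tension)
  F[1-2] = -3115.0392 N (compression)
  F[1-3] = -0.0000 N (tension)
  F[2-3] = +0.0000 N (tension)
  Rx@0 = -2043.3400 N
  Ry@0 = -2681.0470 N
  Ry@2 = +2929.5870 N

1058.768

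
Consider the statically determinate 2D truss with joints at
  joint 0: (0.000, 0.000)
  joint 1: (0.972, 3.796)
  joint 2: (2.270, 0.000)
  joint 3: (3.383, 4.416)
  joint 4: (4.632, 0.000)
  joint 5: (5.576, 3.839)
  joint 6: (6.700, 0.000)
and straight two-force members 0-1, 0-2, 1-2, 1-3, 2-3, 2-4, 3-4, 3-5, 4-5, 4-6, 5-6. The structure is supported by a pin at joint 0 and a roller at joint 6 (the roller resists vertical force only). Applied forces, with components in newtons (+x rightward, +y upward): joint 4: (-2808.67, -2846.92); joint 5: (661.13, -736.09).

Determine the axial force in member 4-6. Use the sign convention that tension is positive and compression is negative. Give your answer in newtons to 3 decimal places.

N=7 nodes, M=11 members, R=3 reactions → 2N=14, M+R=14
member 0 (0-1): L=3.9185, (cx,cy)=(0.2481,0.9687)
member 1 (0-2): L=2.2700, (cx,cy)=(1.0000,0.0000)
member 2 (1-2): L=4.0118, (cx,cy)=(0.3235,-0.9462)
member 3 (1-3): L=2.4894, (cx,cy)=(0.9685,0.2491)
member 4 (2-3): L=4.5541, (cx,cy)=(0.2444,0.9697)
member 5 (2-4): L=2.3620, (cx,cy)=(1.0000,0.0000)
member 6 (3-4): L=4.5892, (cx,cy)=(0.2722,-0.9623)
member 7 (3-5): L=2.2676, (cx,cy)=(0.9671,-0.2544)
member 8 (4-5): L=3.9534, (cx,cy)=(0.2388,0.9711)
member 9 (4-6): L=2.0680, (cx,cy)=(1.0000,0.0000)
member 10 (5-6): L=4.0002, (cx,cy)=(0.2810,-0.9597)
solve A·x = −loads:
  F[0-1] = -643.5029 N (compression)
  F[0-2] = -1987.9152 N (compression)
  F[1-2] = +565.7030 N (tension)
  F[1-3] = -353.8045 N (compression)
  F[2-3] = -552.0145 N (compression)
  F[2-4] = -1669.9742 N (compression)
  F[3-4] = +841.0121 N (tension)
  F[3-5] = -730.4983 N (compression)
  F[4-5] = +2098.3539 N (tension)
  F[4-6] = +866.5309 N (tension)
  F[5-6] = -3083.8648 N (compression)
  Rx@0 = +2147.5400 N
  Ry@0 = +623.3907 N
  Ry@6 = +2959.6193 N

866.531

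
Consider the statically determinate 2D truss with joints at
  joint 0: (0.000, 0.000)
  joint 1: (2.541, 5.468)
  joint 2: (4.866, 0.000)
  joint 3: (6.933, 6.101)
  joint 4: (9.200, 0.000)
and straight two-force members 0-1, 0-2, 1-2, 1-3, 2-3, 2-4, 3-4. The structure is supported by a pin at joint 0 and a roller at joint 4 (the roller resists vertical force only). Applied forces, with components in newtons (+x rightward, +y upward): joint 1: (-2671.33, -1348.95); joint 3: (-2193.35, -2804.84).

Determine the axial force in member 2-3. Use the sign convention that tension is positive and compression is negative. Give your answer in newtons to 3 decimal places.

N=5 nodes, M=7 members, R=3 reactions → 2N=10, M+R=10
member 0 (0-1): L=6.0296, (cx,cy)=(0.4214,0.9069)
member 1 (0-2): L=4.8660, (cx,cy)=(1.0000,0.0000)
member 2 (1-2): L=5.9418, (cx,cy)=(0.3913,-0.9203)
member 3 (1-3): L=4.4374, (cx,cy)=(0.9898,0.1427)
member 4 (2-3): L=6.4416, (cx,cy)=(0.3209,0.9471)
member 5 (2-4): L=4.3340, (cx,cy)=(1.0000,0.0000)
member 6 (3-4): L=6.5086, (cx,cy)=(0.3483,-0.9374)
solve A·x = −loads:
  F[0-1] = -5193.4451 N (compression)
  F[0-2] = -2676.0421 N (compression)
  F[1-2] = +3512.3445 N (tension)
  F[1-3] = -900.8928 N (compression)
  F[2-3] = -3412.7534 N (compression)
  F[2-4] = -206.5824 N (compression)
  F[3-4] = +593.0993 N (tension)
  Rx@0 = +4864.6800 N
  Ry@0 = +4709.7490 N
  Ry@4 = -555.9590 N

-3412.753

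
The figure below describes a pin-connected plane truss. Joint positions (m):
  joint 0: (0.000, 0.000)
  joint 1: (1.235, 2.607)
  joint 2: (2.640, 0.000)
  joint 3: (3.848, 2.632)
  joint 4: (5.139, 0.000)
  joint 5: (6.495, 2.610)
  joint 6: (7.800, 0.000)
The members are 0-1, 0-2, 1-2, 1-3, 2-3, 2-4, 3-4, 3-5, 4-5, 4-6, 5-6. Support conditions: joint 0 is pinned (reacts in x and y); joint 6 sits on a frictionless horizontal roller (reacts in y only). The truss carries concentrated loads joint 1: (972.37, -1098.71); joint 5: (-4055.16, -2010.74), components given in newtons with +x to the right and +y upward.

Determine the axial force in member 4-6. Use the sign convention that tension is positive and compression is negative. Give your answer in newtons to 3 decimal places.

N=7 nodes, M=11 members, R=3 reactions → 2N=14, M+R=14
member 0 (0-1): L=2.8847, (cx,cy)=(0.4281,0.9037)
member 1 (0-2): L=2.6400, (cx,cy)=(1.0000,0.0000)
member 2 (1-2): L=2.9615, (cx,cy)=(0.4744,-0.8803)
member 3 (1-3): L=2.6131, (cx,cy)=(1.0000,0.0096)
member 4 (2-3): L=2.8960, (cx,cy)=(0.4171,0.9088)
member 5 (2-4): L=2.4990, (cx,cy)=(1.0000,0.0000)
member 6 (3-4): L=2.9316, (cx,cy)=(0.4404,-0.8978)
member 7 (3-5): L=2.6471, (cx,cy)=(1.0000,-0.0083)
member 8 (4-5): L=2.9412, (cx,cy)=(0.4610,0.8874)
member 9 (4-6): L=2.6610, (cx,cy)=(1.0000,0.0000)
member 10 (5-6): L=2.9181, (cx,cy)=(0.4472,-0.8944)
solve A·x = −loads:
  F[0-1] = -2537.3715 N (compression)
  F[0-2] = -1996.5003 N (compression)
  F[1-2] = +1327.5631 N (tension)
  F[1-3] = -2688.6079 N (compression)
  F[2-3] = -1285.8611 N (compression)
  F[2-4] = -830.3036 N (compression)
  F[3-4] = +1365.7357 N (tension)
  F[3-5] = -3826.4289 N (compression)
  F[4-5] = -1381.7858 N (compression)
  F[4-6] = +408.1836 N (tension)
  F[5-6] = -912.7263 N (compression)
  Rx@0 = +3082.7900 N
  Ry@0 = +2293.0828 N
  Ry@6 = +816.3672 N

408.184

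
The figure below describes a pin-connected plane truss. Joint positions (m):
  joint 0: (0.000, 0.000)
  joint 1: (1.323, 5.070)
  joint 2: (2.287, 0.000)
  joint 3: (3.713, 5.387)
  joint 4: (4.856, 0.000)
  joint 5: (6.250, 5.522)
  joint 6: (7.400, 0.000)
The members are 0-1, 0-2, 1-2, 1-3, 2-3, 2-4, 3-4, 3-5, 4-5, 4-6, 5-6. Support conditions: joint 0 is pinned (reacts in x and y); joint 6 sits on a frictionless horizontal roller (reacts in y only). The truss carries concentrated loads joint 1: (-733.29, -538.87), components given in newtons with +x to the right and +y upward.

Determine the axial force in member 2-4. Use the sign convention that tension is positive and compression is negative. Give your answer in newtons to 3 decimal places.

N=7 nodes, M=11 members, R=3 reactions → 2N=14, M+R=14
member 0 (0-1): L=5.2398, (cx,cy)=(0.2525,0.9676)
member 1 (0-2): L=2.2870, (cx,cy)=(1.0000,0.0000)
member 2 (1-2): L=5.1608, (cx,cy)=(0.1868,-0.9824)
member 3 (1-3): L=2.4109, (cx,cy)=(0.9913,0.1315)
member 4 (2-3): L=5.5725, (cx,cy)=(0.2559,0.9667)
member 5 (2-4): L=2.5690, (cx,cy)=(1.0000,0.0000)
member 6 (3-4): L=5.5069, (cx,cy)=(0.2076,-0.9782)
member 7 (3-5): L=2.5406, (cx,cy)=(0.9986,0.0531)
member 8 (4-5): L=5.6952, (cx,cy)=(0.2448,0.9696)
member 9 (4-6): L=2.5440, (cx,cy)=(1.0000,0.0000)
member 10 (5-6): L=5.6405, (cx,cy)=(0.2039,-0.9790)
solve A·x = −loads:
  F[0-1] = -976.5735 N (compression)
  F[0-2] = -486.7132 N (compression)
  F[1-2] = +467.2647 N (tension)
  F[1-3] = +402.9302 N (tension)
  F[2-3] = -474.8513 N (compression)
  F[2-4] = -277.9189 N (compression)
  F[3-4] = +425.4160 N (tension)
  F[3-5] = +189.8891 N (tension)
  F[4-5] = -429.2073 N (compression)
  F[4-6] = -84.5655 N (compression)
  F[5-6] = +414.7738 N (tension)
  Rx@0 = +733.2900 N
  Ry@0 = +944.9315 N
  Ry@6 = -406.0615 N

-277.919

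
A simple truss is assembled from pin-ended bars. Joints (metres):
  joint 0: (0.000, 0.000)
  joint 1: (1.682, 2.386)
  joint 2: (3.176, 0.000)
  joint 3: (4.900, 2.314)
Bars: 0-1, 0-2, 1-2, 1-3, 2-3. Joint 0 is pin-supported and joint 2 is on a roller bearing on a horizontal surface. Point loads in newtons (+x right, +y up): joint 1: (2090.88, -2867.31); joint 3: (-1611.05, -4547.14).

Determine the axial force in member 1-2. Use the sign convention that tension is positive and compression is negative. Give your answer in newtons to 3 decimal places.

N=4 nodes, M=5 members, R=3 reactions → 2N=8, M+R=8
member 0 (0-1): L=2.9193, (cx,cy)=(0.5762,0.8173)
member 1 (0-2): L=3.1760, (cx,cy)=(1.0000,0.0000)
member 2 (1-2): L=2.8151, (cx,cy)=(0.5307,-0.8476)
member 3 (1-3): L=3.2188, (cx,cy)=(0.9997,-0.0224)
member 4 (2-3): L=2.8856, (cx,cy)=(0.5974,0.8019)
solve A·x = −loads:
  F[0-1] = +1855.4253 N (tension)
  F[0-2] = -589.2141 N (compression)
  F[1-2] = -5218.4008 N (compression)
  F[1-3] = +1748.0132 N (tension)
  F[2-3] = -5621.6356 N (compression)
  Rx@0 = -479.8300 N
  Ry@0 = -1516.4919 N
  Ry@2 = +8930.9419 N

-5218.401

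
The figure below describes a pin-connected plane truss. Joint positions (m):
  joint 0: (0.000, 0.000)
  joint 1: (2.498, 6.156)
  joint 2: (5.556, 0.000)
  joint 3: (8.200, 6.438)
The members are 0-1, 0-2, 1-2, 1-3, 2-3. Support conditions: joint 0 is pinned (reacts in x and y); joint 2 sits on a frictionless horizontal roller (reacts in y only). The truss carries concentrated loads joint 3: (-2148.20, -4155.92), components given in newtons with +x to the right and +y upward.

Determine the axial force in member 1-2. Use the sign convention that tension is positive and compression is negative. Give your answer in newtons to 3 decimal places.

N=4 nodes, M=5 members, R=3 reactions → 2N=8, M+R=8
member 0 (0-1): L=6.6435, (cx,cy)=(0.3760,0.9266)
member 1 (0-2): L=5.5560, (cx,cy)=(1.0000,0.0000)
member 2 (1-2): L=6.8737, (cx,cy)=(0.4449,-0.8956)
member 3 (1-3): L=5.7090, (cx,cy)=(0.9988,0.0494)
member 4 (2-3): L=6.9598, (cx,cy)=(0.3799,0.9250)
solve A·x = −loads:
  F[0-1] = -552.0010 N (compression)
  F[0-2] = -1940.6446 N (compression)
  F[1-2] = +546.2446 N (tension)
  F[1-3] = -451.1218 N (compression)
  F[2-3] = -4468.6568 N (compression)
  Rx@0 = +2148.2000 N
  Ry@0 = +511.4937 N
  Ry@2 = +3644.4263 N

546.245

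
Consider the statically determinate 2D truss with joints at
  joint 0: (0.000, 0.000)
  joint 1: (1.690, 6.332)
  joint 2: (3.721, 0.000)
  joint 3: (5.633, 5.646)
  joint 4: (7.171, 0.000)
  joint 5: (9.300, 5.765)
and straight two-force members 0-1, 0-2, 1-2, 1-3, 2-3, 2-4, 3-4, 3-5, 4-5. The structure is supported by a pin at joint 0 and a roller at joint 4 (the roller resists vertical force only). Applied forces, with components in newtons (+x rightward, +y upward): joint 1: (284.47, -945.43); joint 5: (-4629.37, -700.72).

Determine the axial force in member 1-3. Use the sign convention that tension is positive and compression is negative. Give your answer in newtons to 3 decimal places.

N=6 nodes, M=9 members, R=3 reactions → 2N=12, M+R=12
member 0 (0-1): L=6.5536, (cx,cy)=(0.2579,0.9662)
member 1 (0-2): L=3.7210, (cx,cy)=(1.0000,0.0000)
member 2 (1-2): L=6.6498, (cx,cy)=(0.3054,-0.9522)
member 3 (1-3): L=4.0022, (cx,cy)=(0.9852,-0.1714)
member 4 (2-3): L=5.9610, (cx,cy)=(0.3208,0.9472)
member 5 (2-4): L=3.4500, (cx,cy)=(1.0000,0.0000)
member 6 (3-4): L=5.8517, (cx,cy)=(0.2628,-0.9648)
member 7 (3-5): L=3.6689, (cx,cy)=(0.9995,0.0324)
member 8 (4-5): L=6.1456, (cx,cy)=(0.3464,0.9381)
solve A·x = −loads:
  F[0-1] = -4124.5930 N (compression)
  F[0-2] = -3281.2847 N (compression)
  F[1-2] = +3641.7338 N (tension)
  F[1-3] = -2497.3203 N (compression)
  F[2-3] = -3661.1639 N (compression)
  F[2-4] = -994.6766 N (compression)
  F[3-4] = +3001.6425 N (tension)
  F[3-5] = -4425.9384 N (compression)
  F[4-5] = -593.9463 N (compression)
  Rx@0 = +4344.9000 N
  Ry@0 = +3985.0959 N
  Ry@4 = -2338.9459 N

-2497.320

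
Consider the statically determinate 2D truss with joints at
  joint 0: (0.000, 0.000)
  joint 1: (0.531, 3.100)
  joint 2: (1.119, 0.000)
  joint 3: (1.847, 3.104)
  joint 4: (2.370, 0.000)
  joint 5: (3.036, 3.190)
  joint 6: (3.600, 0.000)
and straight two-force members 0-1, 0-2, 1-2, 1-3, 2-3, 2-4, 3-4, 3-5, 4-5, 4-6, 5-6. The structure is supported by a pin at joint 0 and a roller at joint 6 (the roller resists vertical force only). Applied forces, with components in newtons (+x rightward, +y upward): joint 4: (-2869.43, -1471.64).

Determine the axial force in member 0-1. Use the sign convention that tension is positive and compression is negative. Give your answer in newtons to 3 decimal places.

N=7 nodes, M=11 members, R=3 reactions → 2N=14, M+R=14
member 0 (0-1): L=3.1451, (cx,cy)=(0.1688,0.9856)
member 1 (0-2): L=1.1190, (cx,cy)=(1.0000,0.0000)
member 2 (1-2): L=3.1553, (cx,cy)=(0.1864,-0.9825)
member 3 (1-3): L=1.3160, (cx,cy)=(1.0000,0.0030)
member 4 (2-3): L=3.1882, (cx,cy)=(0.2283,0.9736)
member 5 (2-4): L=1.2510, (cx,cy)=(1.0000,0.0000)
member 6 (3-4): L=3.1478, (cx,cy)=(0.1662,-0.9861)
member 7 (3-5): L=1.1921, (cx,cy)=(0.9974,0.0721)
member 8 (4-5): L=3.2588, (cx,cy)=(0.2044,0.9789)
member 9 (4-6): L=1.2300, (cx,cy)=(1.0000,0.0000)
member 10 (5-6): L=3.2395, (cx,cy)=(0.1741,-0.9847)
solve A·x = −loads:
  F[0-1] = -510.1333 N (compression)
  F[0-2] = -2783.3035 N (compression)
  F[1-2] = +511.2142 N (tension)
  F[1-3] = -181.3946 N (compression)
  F[2-3] = -515.8880 N (compression)
  F[2-4] = -2570.2384 N (compression)
  F[3-4] = +482.0771 N (tension)
  F[3-5] = -380.2797 N (compression)
  F[4-5] = +1017.7445 N (tension)
  F[4-6] = +171.2915 N (tension)
  F[5-6] = -983.8555 N (compression)
  Rx@0 = +2869.4300 N
  Ry@0 = +502.8103 N
  Ry@6 = +968.8297 N

-510.133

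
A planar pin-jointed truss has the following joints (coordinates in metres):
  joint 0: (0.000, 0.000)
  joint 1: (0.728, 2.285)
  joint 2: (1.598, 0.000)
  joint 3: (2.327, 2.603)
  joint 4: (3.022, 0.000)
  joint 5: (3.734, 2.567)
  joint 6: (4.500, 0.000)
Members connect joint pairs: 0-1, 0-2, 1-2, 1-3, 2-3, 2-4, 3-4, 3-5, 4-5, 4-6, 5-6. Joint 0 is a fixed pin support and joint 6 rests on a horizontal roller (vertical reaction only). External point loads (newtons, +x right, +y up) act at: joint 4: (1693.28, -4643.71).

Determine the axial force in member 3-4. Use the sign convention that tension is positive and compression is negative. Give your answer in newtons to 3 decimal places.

N=7 nodes, M=11 members, R=3 reactions → 2N=14, M+R=14
member 0 (0-1): L=2.3982, (cx,cy)=(0.3036,0.9528)
member 1 (0-2): L=1.5980, (cx,cy)=(1.0000,0.0000)
member 2 (1-2): L=2.4450, (cx,cy)=(0.3558,-0.9346)
member 3 (1-3): L=1.6303, (cx,cy)=(0.9808,0.1951)
member 4 (2-3): L=2.7032, (cx,cy)=(0.2697,0.9629)
member 5 (2-4): L=1.4240, (cx,cy)=(1.0000,0.0000)
member 6 (3-4): L=2.6942, (cx,cy)=(0.2580,-0.9662)
member 7 (3-5): L=1.4075, (cx,cy)=(0.9997,-0.0256)
member 8 (4-5): L=2.6639, (cx,cy)=(0.2673,0.9636)
member 9 (4-6): L=1.4780, (cx,cy)=(1.0000,0.0000)
member 10 (5-6): L=2.6789, (cx,cy)=(0.2859,-0.9582)
solve A·x = −loads:
  F[0-1] = -1600.7385 N (compression)
  F[0-2] = +2179.2083 N (tension)
  F[1-2] = +1421.0066 N (tension)
  F[1-3] = -1010.9767 N (compression)
  F[2-3] = -1379.1029 N (compression)
  F[2-4] = +3056.7614 N (tension)
  F[3-4] = +1625.8454 N (tension)
  F[3-5] = -1783.4728 N (compression)
  F[4-5] = +3188.9039 N (tension)
  F[4-6] = +930.5719 N (tension)
  F[5-6] = -3254.3915 N (compression)
  Rx@0 = -1693.2800 N
  Ry@0 = +1525.2008 N
  Ry@6 = +3118.5092 N

1625.845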